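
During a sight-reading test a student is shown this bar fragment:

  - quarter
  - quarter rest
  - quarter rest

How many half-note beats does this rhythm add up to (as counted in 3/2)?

1.5

One half-note beat = 2 quarter notes.
Working in quarter notes: quarter = 1; quarter rest = 1; quarter rest = 1.
Altogether 1 + 1 + 1 = 3.
3 ÷ 2 = 1.5 beats.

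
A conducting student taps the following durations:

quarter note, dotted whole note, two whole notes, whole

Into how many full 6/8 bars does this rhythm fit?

One bar of 6/8 = 3 quarter notes.
Working in quarter notes: quarter note = 1; dotted whole note = 6; whole note = 4; whole note = 4; whole = 4.
Sum: 1 + 6 + 4 + 4 + 4 = 19.
19 ÷ 3 = 6 complete bars with 1 left over.

6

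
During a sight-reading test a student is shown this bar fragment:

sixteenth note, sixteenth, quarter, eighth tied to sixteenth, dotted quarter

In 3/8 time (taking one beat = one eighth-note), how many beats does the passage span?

7.5

One eighth-note beat = 2 sixteenth notes.
Express everything in sixteenth notes: sixteenth note = 1; sixteenth = 1; quarter = 4; eighth tied to sixteenth (eighth + sixteenth) = 3; dotted quarter = 6.
Sum: 1 + 1 + 4 + 3 + 6 = 15.
15 ÷ 2 = 7.5 beats.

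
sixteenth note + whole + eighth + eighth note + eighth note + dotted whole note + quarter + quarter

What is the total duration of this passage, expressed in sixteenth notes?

Convert each value to sixteenth notes: sixteenth note = 1; whole = 16; eighth = 2; eighth note = 2; eighth note = 2; dotted whole note = 24; quarter = 4; quarter = 4.
Sum: 1 + 16 + 2 + 2 + 2 + 24 + 4 + 4 = 55 sixteenth notes.

55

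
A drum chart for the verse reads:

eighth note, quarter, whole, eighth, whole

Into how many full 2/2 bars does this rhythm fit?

2

One bar of 2/2 = 8 eighth notes.
In eighth notes: eighth note = 1; quarter = 2; whole = 8; eighth = 1; whole = 8.
Altogether 1 + 2 + 8 + 1 + 8 = 20.
20 ÷ 8 = 2 complete bars with 4 left over.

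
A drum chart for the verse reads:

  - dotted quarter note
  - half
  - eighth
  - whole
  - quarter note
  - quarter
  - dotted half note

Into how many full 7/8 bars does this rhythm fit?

3

One bar of 7/8 = 7 eighth notes.
Convert each value to eighth notes: dotted quarter note = 3; half = 4; eighth = 1; whole = 8; quarter note = 2; quarter = 2; dotted half note = 6.
Altogether 3 + 4 + 1 + 8 + 2 + 2 + 6 = 26.
26 ÷ 7 = 3 complete bars with 5 left over.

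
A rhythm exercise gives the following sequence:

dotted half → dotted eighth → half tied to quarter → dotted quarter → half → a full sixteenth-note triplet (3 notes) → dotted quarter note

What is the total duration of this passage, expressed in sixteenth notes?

49

Each duration in sixteenth notes: dotted half = 12; dotted eighth = 3; half tied to quarter (half + quarter) = 12; dotted quarter = 6; half = 8; a full sixteenth-note triplet (3 notes) (three triplet sixteenths span one eighth) = 2; dotted quarter note = 6.
Total: 12 + 3 + 12 + 6 + 8 + 2 + 6 = 49 sixteenth notes.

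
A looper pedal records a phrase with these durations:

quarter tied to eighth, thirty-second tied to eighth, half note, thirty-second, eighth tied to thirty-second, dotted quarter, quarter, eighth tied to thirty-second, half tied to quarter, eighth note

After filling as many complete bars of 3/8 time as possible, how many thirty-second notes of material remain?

8

One bar of 3/8 = 12 thirty-second notes.
Convert each value to thirty-second notes: quarter tied to eighth (quarter + eighth) = 12; thirty-second tied to eighth (thirty-second + eighth) = 5; half note = 16; thirty-second = 1; eighth tied to thirty-second (eighth + thirty-second) = 5; dotted quarter = 12; quarter = 8; eighth tied to thirty-second (eighth + thirty-second) = 5; half tied to quarter (half + quarter) = 24; eighth note = 4.
Adding: 12 + 5 + 16 + 1 + 5 + 12 + 8 + 5 + 24 + 4 = 92.
92 ÷ 12 = 7 complete bars with 8 thirty-second notes remaining.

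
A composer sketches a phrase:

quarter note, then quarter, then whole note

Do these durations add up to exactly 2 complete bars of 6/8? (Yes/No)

Yes

One bar of 6/8 = 3 quarter notes, so 2 bars = 6.
Each duration in quarter notes: quarter note = 1; quarter = 1; whole note = 4.
Adding: 1 + 1 + 4 = 6.
6 equals 6, so the answer is Yes.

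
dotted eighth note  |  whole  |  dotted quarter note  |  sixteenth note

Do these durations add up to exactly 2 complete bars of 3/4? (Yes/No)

No

One bar of 3/4 = 12 sixteenth notes, so 2 bars = 24.
Express everything in sixteenth notes: dotted eighth note = 3; whole = 16; dotted quarter note = 6; sixteenth note = 1.
Altogether 3 + 16 + 6 + 1 = 26.
26 exceeds 24, so the answer is No.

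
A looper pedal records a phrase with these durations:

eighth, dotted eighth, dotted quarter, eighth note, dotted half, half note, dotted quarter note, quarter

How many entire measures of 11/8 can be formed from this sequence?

1

One bar of 11/8 = 22 sixteenth notes.
Each duration in sixteenth notes: eighth = 2; dotted eighth = 3; dotted quarter = 6; eighth note = 2; dotted half = 12; half note = 8; dotted quarter note = 6; quarter = 4.
Altogether 2 + 3 + 6 + 2 + 12 + 8 + 6 + 4 = 43.
43 ÷ 22 = 1 complete bar with 21 left over.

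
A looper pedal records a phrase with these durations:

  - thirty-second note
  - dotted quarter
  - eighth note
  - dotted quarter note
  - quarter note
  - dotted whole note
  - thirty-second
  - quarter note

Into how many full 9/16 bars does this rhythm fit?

One bar of 9/16 = 18 thirty-second notes.
Each duration in thirty-second notes: thirty-second note = 1; dotted quarter = 12; eighth note = 4; dotted quarter note = 12; quarter note = 8; dotted whole note = 48; thirty-second = 1; quarter note = 8.
Sum: 1 + 12 + 4 + 12 + 8 + 48 + 1 + 8 = 94.
94 ÷ 18 = 5 complete bars with 4 left over.

5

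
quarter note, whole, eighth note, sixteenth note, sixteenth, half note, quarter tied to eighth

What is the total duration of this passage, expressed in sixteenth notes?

38

Express everything in sixteenth notes: quarter note = 4; whole = 16; eighth note = 2; sixteenth note = 1; sixteenth = 1; half note = 8; quarter tied to eighth (quarter + eighth) = 6.
Total: 4 + 16 + 2 + 1 + 1 + 8 + 6 = 38 sixteenth notes.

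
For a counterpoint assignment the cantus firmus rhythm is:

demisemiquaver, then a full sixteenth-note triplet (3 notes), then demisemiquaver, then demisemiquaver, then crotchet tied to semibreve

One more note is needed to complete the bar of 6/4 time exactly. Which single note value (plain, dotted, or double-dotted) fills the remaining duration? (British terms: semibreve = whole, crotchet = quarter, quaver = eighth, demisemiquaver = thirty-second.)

The bar of 6/4 = 48 thirty-second notes.
Each duration in thirty-second notes: demisemiquaver = 1; a full sixteenth-note triplet (3 notes) (three triplet sixteenths span one eighth) = 4; demisemiquaver = 1; demisemiquaver = 1; crotchet tied to semibreve (crotchet + semibreve) = 40.
Adding: 1 + 4 + 1 + 1 + 40 = 47.
Remaining: 48 − 47 = 1 thirty-second note, which is a thirty-second note.

thirty-second note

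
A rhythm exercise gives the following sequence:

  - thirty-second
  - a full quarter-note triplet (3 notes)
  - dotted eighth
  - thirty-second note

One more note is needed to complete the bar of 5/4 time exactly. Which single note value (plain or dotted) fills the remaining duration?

half note

The bar of 5/4 = 40 thirty-second notes.
Express everything in thirty-second notes: thirty-second = 1; a full quarter-note triplet (3 notes) (three triplet quarters span one half) = 16; dotted eighth = 6; thirty-second note = 1.
Total: 1 + 16 + 6 + 1 = 24.
Remaining: 40 − 24 = 16 thirty-second notes, which is a half note.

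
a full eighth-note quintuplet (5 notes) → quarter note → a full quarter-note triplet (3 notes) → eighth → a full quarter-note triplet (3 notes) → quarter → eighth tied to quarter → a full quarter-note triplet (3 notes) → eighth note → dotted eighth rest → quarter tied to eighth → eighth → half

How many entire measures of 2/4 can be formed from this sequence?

8

One bar of 2/4 = 8 sixteenth notes.
Working in sixteenth notes: a full eighth-note quintuplet (5 notes) (five quintuplet eighths span one half) = 8; quarter note = 4; a full quarter-note triplet (3 notes) (three triplet quarters span one half) = 8; eighth = 2; a full quarter-note triplet (3 notes) (three triplet quarters span one half) = 8; quarter = 4; eighth tied to quarter (eighth + quarter) = 6; a full quarter-note triplet (3 notes) (three triplet quarters span one half) = 8; eighth note = 2; dotted eighth rest = 3; quarter tied to eighth (quarter + eighth) = 6; eighth = 2; half = 8.
Altogether 8 + 4 + 8 + 2 + 8 + 4 + 6 + 8 + 2 + 3 + 6 + 2 + 8 = 69.
69 ÷ 8 = 8 complete bars with 5 left over.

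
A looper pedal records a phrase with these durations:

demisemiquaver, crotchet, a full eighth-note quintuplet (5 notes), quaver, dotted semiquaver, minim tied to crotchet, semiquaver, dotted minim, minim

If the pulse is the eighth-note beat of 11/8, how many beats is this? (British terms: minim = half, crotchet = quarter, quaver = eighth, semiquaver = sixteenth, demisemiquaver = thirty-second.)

One eighth-note beat = 4 thirty-second notes.
Express everything in thirty-second notes: demisemiquaver = 1; crotchet = 8; a full eighth-note quintuplet (5 notes) (five quintuplet eighths span one half) = 16; quaver = 4; dotted semiquaver = 3; minim tied to crotchet (minim + crotchet) = 24; semiquaver = 2; dotted minim = 24; minim = 16.
Sum: 1 + 8 + 16 + 4 + 3 + 24 + 2 + 24 + 16 = 98.
98 ÷ 4 = 24.5 beats.

24.5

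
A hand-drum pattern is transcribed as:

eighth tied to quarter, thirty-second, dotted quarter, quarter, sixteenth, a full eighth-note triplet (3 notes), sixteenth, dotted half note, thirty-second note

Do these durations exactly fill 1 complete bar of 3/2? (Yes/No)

No

One bar of 3/2 = 48 thirty-second notes.
Express everything in thirty-second notes: eighth tied to quarter (eighth + quarter) = 12; thirty-second = 1; dotted quarter = 12; quarter = 8; sixteenth = 2; a full eighth-note triplet (3 notes) (three triplet eighths span one quarter) = 8; sixteenth = 2; dotted half note = 24; thirty-second note = 1.
Total: 12 + 1 + 12 + 8 + 2 + 8 + 2 + 24 + 1 = 70.
70 exceeds 48, so the answer is No.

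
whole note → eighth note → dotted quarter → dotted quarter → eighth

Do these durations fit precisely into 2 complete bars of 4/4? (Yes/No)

Yes

One bar of 4/4 = 8 eighth notes, so 2 bars = 16.
Each duration in eighth notes: whole note = 8; eighth note = 1; dotted quarter = 3; dotted quarter = 3; eighth = 1.
Adding: 8 + 1 + 3 + 3 + 1 = 16.
16 equals 16, so the answer is Yes.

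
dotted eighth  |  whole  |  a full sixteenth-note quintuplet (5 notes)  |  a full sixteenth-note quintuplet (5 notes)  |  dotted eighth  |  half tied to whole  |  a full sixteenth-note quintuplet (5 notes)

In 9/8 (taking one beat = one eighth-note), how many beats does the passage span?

One eighth-note beat = 2 sixteenth notes.
Express everything in sixteenth notes: dotted eighth = 3; whole = 16; a full sixteenth-note quintuplet (5 notes) (five quintuplet sixteenths span one quarter) = 4; a full sixteenth-note quintuplet (5 notes) (five quintuplet sixteenths span one quarter) = 4; dotted eighth = 3; half tied to whole (half + whole) = 24; a full sixteenth-note quintuplet (5 notes) (five quintuplet sixteenths span one quarter) = 4.
Sum: 3 + 16 + 4 + 4 + 3 + 24 + 4 = 58.
58 ÷ 2 = 29 beats.

29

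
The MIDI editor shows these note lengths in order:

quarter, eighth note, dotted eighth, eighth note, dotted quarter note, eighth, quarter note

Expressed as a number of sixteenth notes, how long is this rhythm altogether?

Working in sixteenth notes: quarter = 4; eighth note = 2; dotted eighth = 3; eighth note = 2; dotted quarter note = 6; eighth = 2; quarter note = 4.
Altogether 4 + 2 + 3 + 2 + 6 + 2 + 4 = 23 sixteenth notes.

23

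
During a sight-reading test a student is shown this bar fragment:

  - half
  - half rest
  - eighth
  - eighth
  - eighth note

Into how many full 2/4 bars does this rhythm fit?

2

One bar of 2/4 = 4 eighth notes.
Each duration in eighth notes: half = 4; half rest = 4; eighth = 1; eighth = 1; eighth note = 1.
Sum: 4 + 4 + 1 + 1 + 1 = 11.
11 ÷ 4 = 2 complete bars with 3 left over.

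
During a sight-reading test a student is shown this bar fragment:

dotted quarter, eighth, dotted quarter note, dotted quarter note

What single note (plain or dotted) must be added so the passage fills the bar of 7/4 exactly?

half note

The bar of 7/4 = 14 eighth notes.
Convert each value to eighth notes: dotted quarter = 3; eighth = 1; dotted quarter note = 3; dotted quarter note = 3.
Adding: 3 + 1 + 3 + 3 = 10.
Remaining: 14 − 10 = 4 eighth notes, which is a half note.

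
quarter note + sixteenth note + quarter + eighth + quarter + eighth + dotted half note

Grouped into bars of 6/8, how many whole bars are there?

2

One bar of 6/8 = 12 sixteenth notes.
Working in sixteenth notes: quarter note = 4; sixteenth note = 1; quarter = 4; eighth = 2; quarter = 4; eighth = 2; dotted half note = 12.
Sum: 4 + 1 + 4 + 2 + 4 + 2 + 12 = 29.
29 ÷ 12 = 2 complete bars with 5 left over.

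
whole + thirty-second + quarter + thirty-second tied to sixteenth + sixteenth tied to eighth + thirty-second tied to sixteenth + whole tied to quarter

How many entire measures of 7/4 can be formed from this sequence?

1

One bar of 7/4 = 56 thirty-second notes.
Express everything in thirty-second notes: whole = 32; thirty-second = 1; quarter = 8; thirty-second tied to sixteenth (thirty-second + sixteenth) = 3; sixteenth tied to eighth (sixteenth + eighth) = 6; thirty-second tied to sixteenth (thirty-second + sixteenth) = 3; whole tied to quarter (whole + quarter) = 40.
Total: 32 + 1 + 8 + 3 + 6 + 3 + 40 = 93.
93 ÷ 56 = 1 complete bar with 37 left over.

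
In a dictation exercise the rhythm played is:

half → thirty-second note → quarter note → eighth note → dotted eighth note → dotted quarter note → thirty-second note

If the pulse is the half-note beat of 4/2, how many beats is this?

One half-note beat = 16 thirty-second notes.
Express everything in thirty-second notes: half = 16; thirty-second note = 1; quarter note = 8; eighth note = 4; dotted eighth note = 6; dotted quarter note = 12; thirty-second note = 1.
Total: 16 + 1 + 8 + 4 + 6 + 12 + 1 = 48.
48 ÷ 16 = 3 beats.

3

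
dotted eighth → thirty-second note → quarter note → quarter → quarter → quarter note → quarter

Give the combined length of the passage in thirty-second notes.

47

Each duration in thirty-second notes: dotted eighth = 6; thirty-second note = 1; quarter note = 8; quarter = 8; quarter = 8; quarter note = 8; quarter = 8.
Adding: 6 + 1 + 8 + 8 + 8 + 8 + 8 = 47 thirty-second notes.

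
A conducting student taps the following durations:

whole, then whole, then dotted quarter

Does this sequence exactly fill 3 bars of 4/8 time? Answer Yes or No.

One bar of 4/8 = 4 eighth notes, so 3 bars = 12.
Each duration in eighth notes: whole = 8; whole = 8; dotted quarter = 3.
Altogether 8 + 8 + 3 = 19.
19 exceeds 12, so the answer is No.

No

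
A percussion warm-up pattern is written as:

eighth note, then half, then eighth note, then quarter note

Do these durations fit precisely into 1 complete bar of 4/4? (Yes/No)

One bar of 4/4 = 8 eighth notes.
Working in eighth notes: eighth note = 1; half = 4; eighth note = 1; quarter note = 2.
Adding: 1 + 4 + 1 + 2 = 8.
8 equals 8, so the answer is Yes.

Yes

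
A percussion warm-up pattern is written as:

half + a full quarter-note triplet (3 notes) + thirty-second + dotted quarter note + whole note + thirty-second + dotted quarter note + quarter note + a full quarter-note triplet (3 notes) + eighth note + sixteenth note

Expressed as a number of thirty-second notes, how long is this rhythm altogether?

Convert each value to thirty-second notes: half = 16; a full quarter-note triplet (3 notes) (three triplet quarters span one half) = 16; thirty-second = 1; dotted quarter note = 12; whole note = 32; thirty-second = 1; dotted quarter note = 12; quarter note = 8; a full quarter-note triplet (3 notes) (three triplet quarters span one half) = 16; eighth note = 4; sixteenth note = 2.
Adding: 16 + 16 + 1 + 12 + 32 + 1 + 12 + 8 + 16 + 4 + 2 = 120 thirty-second notes.

120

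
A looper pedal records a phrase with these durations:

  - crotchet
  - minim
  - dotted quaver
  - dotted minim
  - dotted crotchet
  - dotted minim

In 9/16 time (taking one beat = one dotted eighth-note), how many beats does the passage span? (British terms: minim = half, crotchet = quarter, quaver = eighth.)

15

One dotted eighth-note beat = 3 sixteenth notes.
Convert each value to sixteenth notes: crotchet = 4; minim = 8; dotted quaver = 3; dotted minim = 12; dotted crotchet = 6; dotted minim = 12.
Adding: 4 + 8 + 3 + 12 + 6 + 12 = 45.
45 ÷ 3 = 15 beats.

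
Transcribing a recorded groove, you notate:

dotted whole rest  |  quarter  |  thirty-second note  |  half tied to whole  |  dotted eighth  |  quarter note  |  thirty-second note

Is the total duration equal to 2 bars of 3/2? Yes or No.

One bar of 3/2 = 48 thirty-second notes, so 2 bars = 96.
Convert each value to thirty-second notes: dotted whole rest = 48; quarter = 8; thirty-second note = 1; half tied to whole (half + whole) = 48; dotted eighth = 6; quarter note = 8; thirty-second note = 1.
Total: 48 + 8 + 1 + 48 + 6 + 8 + 1 = 120.
120 exceeds 96, so the answer is No.

No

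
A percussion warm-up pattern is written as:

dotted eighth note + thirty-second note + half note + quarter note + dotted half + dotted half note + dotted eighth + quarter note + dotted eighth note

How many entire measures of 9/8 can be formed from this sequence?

One bar of 9/8 = 36 thirty-second notes.
Working in thirty-second notes: dotted eighth note = 6; thirty-second note = 1; half note = 16; quarter note = 8; dotted half = 24; dotted half note = 24; dotted eighth = 6; quarter note = 8; dotted eighth note = 6.
Sum: 6 + 1 + 16 + 8 + 24 + 24 + 6 + 8 + 6 = 99.
99 ÷ 36 = 2 complete bars with 27 left over.

2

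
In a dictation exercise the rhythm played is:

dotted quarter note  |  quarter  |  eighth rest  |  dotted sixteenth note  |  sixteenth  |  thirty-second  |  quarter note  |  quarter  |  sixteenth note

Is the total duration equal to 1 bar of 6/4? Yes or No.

One bar of 6/4 = 48 thirty-second notes.
Convert each value to thirty-second notes: dotted quarter note = 12; quarter = 8; eighth rest = 4; dotted sixteenth note = 3; sixteenth = 2; thirty-second = 1; quarter note = 8; quarter = 8; sixteenth note = 2.
Total: 12 + 8 + 4 + 3 + 2 + 1 + 8 + 8 + 2 = 48.
48 equals 48, so the answer is Yes.

Yes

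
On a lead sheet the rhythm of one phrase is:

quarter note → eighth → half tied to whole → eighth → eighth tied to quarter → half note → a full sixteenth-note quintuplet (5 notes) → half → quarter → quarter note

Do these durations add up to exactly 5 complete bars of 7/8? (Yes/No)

No

One bar of 7/8 = 7 eighth notes, so 5 bars = 35.
Each duration in eighth notes: quarter note = 2; eighth = 1; half tied to whole (half + whole) = 12; eighth = 1; eighth tied to quarter (eighth + quarter) = 3; half note = 4; a full sixteenth-note quintuplet (5 notes) (five quintuplet sixteenths span one quarter) = 2; half = 4; quarter = 2; quarter note = 2.
Adding: 2 + 1 + 12 + 1 + 3 + 4 + 2 + 4 + 2 + 2 = 33.
33 falls short of 35, so the answer is No.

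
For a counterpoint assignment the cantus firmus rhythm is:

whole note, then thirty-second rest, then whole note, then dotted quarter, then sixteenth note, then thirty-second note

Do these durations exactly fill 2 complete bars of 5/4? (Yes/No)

Yes

One bar of 5/4 = 40 thirty-second notes, so 2 bars = 80.
Express everything in thirty-second notes: whole note = 32; thirty-second rest = 1; whole note = 32; dotted quarter = 12; sixteenth note = 2; thirty-second note = 1.
Adding: 32 + 1 + 32 + 12 + 2 + 1 = 80.
80 equals 80, so the answer is Yes.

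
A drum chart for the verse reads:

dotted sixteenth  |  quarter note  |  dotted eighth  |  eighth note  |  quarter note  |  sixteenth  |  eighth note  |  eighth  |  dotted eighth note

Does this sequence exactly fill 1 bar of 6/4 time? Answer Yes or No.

One bar of 6/4 = 48 thirty-second notes.
Each duration in thirty-second notes: dotted sixteenth = 3; quarter note = 8; dotted eighth = 6; eighth note = 4; quarter note = 8; sixteenth = 2; eighth note = 4; eighth = 4; dotted eighth note = 6.
Adding: 3 + 8 + 6 + 4 + 8 + 2 + 4 + 4 + 6 = 45.
45 falls short of 48, so the answer is No.

No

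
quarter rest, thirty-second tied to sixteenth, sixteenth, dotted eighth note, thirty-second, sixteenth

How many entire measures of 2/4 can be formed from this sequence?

One bar of 2/4 = 16 thirty-second notes.
Each duration in thirty-second notes: quarter rest = 8; thirty-second tied to sixteenth (thirty-second + sixteenth) = 3; sixteenth = 2; dotted eighth note = 6; thirty-second = 1; sixteenth = 2.
Sum: 8 + 3 + 2 + 6 + 1 + 2 = 22.
22 ÷ 16 = 1 complete bar with 6 left over.

1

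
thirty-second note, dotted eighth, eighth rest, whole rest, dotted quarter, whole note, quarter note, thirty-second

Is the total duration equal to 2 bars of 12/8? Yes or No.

Yes

One bar of 12/8 = 48 thirty-second notes, so 2 bars = 96.
In thirty-second notes: thirty-second note = 1; dotted eighth = 6; eighth rest = 4; whole rest = 32; dotted quarter = 12; whole note = 32; quarter note = 8; thirty-second = 1.
Sum: 1 + 6 + 4 + 32 + 12 + 32 + 8 + 1 = 96.
96 equals 96, so the answer is Yes.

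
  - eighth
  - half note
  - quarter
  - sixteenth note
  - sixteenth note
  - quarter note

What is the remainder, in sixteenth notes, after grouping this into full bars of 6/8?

8

One bar of 6/8 = 12 sixteenth notes.
In sixteenth notes: eighth = 2; half note = 8; quarter = 4; sixteenth note = 1; sixteenth note = 1; quarter note = 4.
Total: 2 + 8 + 4 + 1 + 1 + 4 = 20.
20 ÷ 12 = 1 complete bar with 8 sixteenth notes remaining.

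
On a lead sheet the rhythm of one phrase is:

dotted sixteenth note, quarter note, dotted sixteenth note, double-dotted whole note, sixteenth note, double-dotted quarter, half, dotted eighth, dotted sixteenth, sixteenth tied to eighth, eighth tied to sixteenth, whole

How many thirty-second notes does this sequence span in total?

Each duration in thirty-second notes: dotted sixteenth note = 3; quarter note = 8; dotted sixteenth note = 3; double-dotted whole note = 56; sixteenth note = 2; double-dotted quarter = 14; half = 16; dotted eighth = 6; dotted sixteenth = 3; sixteenth tied to eighth (sixteenth + eighth) = 6; eighth tied to sixteenth (eighth + sixteenth) = 6; whole = 32.
Total: 3 + 8 + 3 + 56 + 2 + 14 + 16 + 6 + 3 + 6 + 6 + 32 = 155 thirty-second notes.

155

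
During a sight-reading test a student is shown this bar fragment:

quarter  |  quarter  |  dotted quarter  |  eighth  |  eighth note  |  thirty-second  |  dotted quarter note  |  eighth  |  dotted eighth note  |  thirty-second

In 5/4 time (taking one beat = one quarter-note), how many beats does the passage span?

7.5

One quarter-note beat = 8 thirty-second notes.
Convert each value to thirty-second notes: quarter = 8; quarter = 8; dotted quarter = 12; eighth = 4; eighth note = 4; thirty-second = 1; dotted quarter note = 12; eighth = 4; dotted eighth note = 6; thirty-second = 1.
Sum: 8 + 8 + 12 + 4 + 4 + 1 + 12 + 4 + 6 + 1 = 60.
60 ÷ 8 = 7.5 beats.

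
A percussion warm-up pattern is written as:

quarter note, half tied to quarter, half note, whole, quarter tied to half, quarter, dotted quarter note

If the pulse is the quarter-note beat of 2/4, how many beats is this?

One quarter-note beat = 2 eighth notes.
Convert each value to eighth notes: quarter note = 2; half tied to quarter (half + quarter) = 6; half note = 4; whole = 8; quarter tied to half (quarter + half) = 6; quarter = 2; dotted quarter note = 3.
Sum: 2 + 6 + 4 + 8 + 6 + 2 + 3 = 31.
31 ÷ 2 = 15.5 beats.

15.5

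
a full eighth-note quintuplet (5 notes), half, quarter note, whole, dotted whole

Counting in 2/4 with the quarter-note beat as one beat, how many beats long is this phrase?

15

One quarter-note beat = 2 eighth notes.
Working in eighth notes: a full eighth-note quintuplet (5 notes) (five quintuplet eighths span one half) = 4; half = 4; quarter note = 2; whole = 8; dotted whole = 12.
Total: 4 + 4 + 2 + 8 + 12 = 30.
30 ÷ 2 = 15 beats.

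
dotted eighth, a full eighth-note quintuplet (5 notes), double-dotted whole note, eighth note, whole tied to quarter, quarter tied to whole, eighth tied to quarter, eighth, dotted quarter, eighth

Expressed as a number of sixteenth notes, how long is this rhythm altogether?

Working in sixteenth notes: dotted eighth = 3; a full eighth-note quintuplet (5 notes) (five quintuplet eighths span one half) = 8; double-dotted whole note = 28; eighth note = 2; whole tied to quarter (whole + quarter) = 20; quarter tied to whole (quarter + whole) = 20; eighth tied to quarter (eighth + quarter) = 6; eighth = 2; dotted quarter = 6; eighth = 2.
Adding: 3 + 8 + 28 + 2 + 20 + 20 + 6 + 2 + 6 + 2 = 97 sixteenth notes.

97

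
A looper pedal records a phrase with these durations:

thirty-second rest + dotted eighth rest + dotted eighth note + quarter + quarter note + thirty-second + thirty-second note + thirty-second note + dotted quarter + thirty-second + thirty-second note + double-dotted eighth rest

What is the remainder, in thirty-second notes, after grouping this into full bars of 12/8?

One bar of 12/8 = 48 thirty-second notes.
Working in thirty-second notes: thirty-second rest = 1; dotted eighth rest = 6; dotted eighth note = 6; quarter = 8; quarter note = 8; thirty-second = 1; thirty-second note = 1; thirty-second note = 1; dotted quarter = 12; thirty-second = 1; thirty-second note = 1; double-dotted eighth rest = 7.
Total: 1 + 6 + 6 + 8 + 8 + 1 + 1 + 1 + 12 + 1 + 1 + 7 = 53.
53 ÷ 48 = 1 complete bar with 5 thirty-second notes remaining.

5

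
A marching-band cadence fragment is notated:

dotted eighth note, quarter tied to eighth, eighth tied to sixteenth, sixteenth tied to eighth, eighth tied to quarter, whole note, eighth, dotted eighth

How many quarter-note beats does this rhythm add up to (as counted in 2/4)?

10.5

One quarter-note beat = 4 sixteenth notes.
Each duration in sixteenth notes: dotted eighth note = 3; quarter tied to eighth (quarter + eighth) = 6; eighth tied to sixteenth (eighth + sixteenth) = 3; sixteenth tied to eighth (sixteenth + eighth) = 3; eighth tied to quarter (eighth + quarter) = 6; whole note = 16; eighth = 2; dotted eighth = 3.
Total: 3 + 6 + 3 + 3 + 6 + 16 + 2 + 3 = 42.
42 ÷ 4 = 10.5 beats.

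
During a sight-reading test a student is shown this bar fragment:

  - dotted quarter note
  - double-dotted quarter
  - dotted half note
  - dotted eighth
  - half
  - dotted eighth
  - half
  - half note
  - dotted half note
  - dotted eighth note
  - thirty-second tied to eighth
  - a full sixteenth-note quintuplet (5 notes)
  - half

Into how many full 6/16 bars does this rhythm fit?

14

One bar of 6/16 = 12 thirty-second notes.
Convert each value to thirty-second notes: dotted quarter note = 12; double-dotted quarter = 14; dotted half note = 24; dotted eighth = 6; half = 16; dotted eighth = 6; half = 16; half note = 16; dotted half note = 24; dotted eighth note = 6; thirty-second tied to eighth (thirty-second + eighth) = 5; a full sixteenth-note quintuplet (5 notes) (five quintuplet sixteenths span one quarter) = 8; half = 16.
Altogether 12 + 14 + 24 + 6 + 16 + 6 + 16 + 16 + 24 + 6 + 5 + 8 + 16 = 169.
169 ÷ 12 = 14 complete bars with 1 left over.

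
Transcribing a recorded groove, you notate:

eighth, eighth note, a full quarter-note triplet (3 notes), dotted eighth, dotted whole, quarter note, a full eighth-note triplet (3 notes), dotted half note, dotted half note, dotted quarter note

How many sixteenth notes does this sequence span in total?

77

In sixteenth notes: eighth = 2; eighth note = 2; a full quarter-note triplet (3 notes) (three triplet quarters span one half) = 8; dotted eighth = 3; dotted whole = 24; quarter note = 4; a full eighth-note triplet (3 notes) (three triplet eighths span one quarter) = 4; dotted half note = 12; dotted half note = 12; dotted quarter note = 6.
Sum: 2 + 2 + 8 + 3 + 24 + 4 + 4 + 12 + 12 + 6 = 77 sixteenth notes.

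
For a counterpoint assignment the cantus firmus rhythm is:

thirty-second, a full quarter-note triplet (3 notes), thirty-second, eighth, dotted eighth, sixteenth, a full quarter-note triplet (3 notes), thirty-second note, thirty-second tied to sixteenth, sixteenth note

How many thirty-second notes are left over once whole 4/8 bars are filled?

One bar of 4/8 = 16 thirty-second notes.
In thirty-second notes: thirty-second = 1; a full quarter-note triplet (3 notes) (three triplet quarters span one half) = 16; thirty-second = 1; eighth = 4; dotted eighth = 6; sixteenth = 2; a full quarter-note triplet (3 notes) (three triplet quarters span one half) = 16; thirty-second note = 1; thirty-second tied to sixteenth (thirty-second + sixteenth) = 3; sixteenth note = 2.
Sum: 1 + 16 + 1 + 4 + 6 + 2 + 16 + 1 + 3 + 2 = 52.
52 ÷ 16 = 3 complete bars with 4 thirty-second notes remaining.

4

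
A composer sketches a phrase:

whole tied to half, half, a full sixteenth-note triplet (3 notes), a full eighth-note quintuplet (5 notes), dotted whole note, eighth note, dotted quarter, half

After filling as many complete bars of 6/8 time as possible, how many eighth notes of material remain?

One bar of 6/8 = 6 eighth notes.
Working in eighth notes: whole tied to half (whole + half) = 12; half = 4; a full sixteenth-note triplet (3 notes) (three triplet sixteenths span one eighth) = 1; a full eighth-note quintuplet (5 notes) (five quintuplet eighths span one half) = 4; dotted whole note = 12; eighth note = 1; dotted quarter = 3; half = 4.
Total: 12 + 4 + 1 + 4 + 12 + 1 + 3 + 4 = 41.
41 ÷ 6 = 6 complete bars with 5 eighth notes remaining.

5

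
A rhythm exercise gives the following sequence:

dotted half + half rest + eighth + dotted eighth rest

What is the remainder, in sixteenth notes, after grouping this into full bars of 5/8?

5

One bar of 5/8 = 10 sixteenth notes.
Convert each value to sixteenth notes: dotted half = 12; half rest = 8; eighth = 2; dotted eighth rest = 3.
Sum: 12 + 8 + 2 + 3 = 25.
25 ÷ 10 = 2 complete bars with 5 sixteenth notes remaining.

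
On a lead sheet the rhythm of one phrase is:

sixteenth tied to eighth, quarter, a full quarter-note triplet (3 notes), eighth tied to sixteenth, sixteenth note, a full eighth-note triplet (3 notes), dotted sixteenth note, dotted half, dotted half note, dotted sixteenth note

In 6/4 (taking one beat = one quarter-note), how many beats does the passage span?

12.5

One quarter-note beat = 8 thirty-second notes.
In thirty-second notes: sixteenth tied to eighth (sixteenth + eighth) = 6; quarter = 8; a full quarter-note triplet (3 notes) (three triplet quarters span one half) = 16; eighth tied to sixteenth (eighth + sixteenth) = 6; sixteenth note = 2; a full eighth-note triplet (3 notes) (three triplet eighths span one quarter) = 8; dotted sixteenth note = 3; dotted half = 24; dotted half note = 24; dotted sixteenth note = 3.
Altogether 6 + 8 + 16 + 6 + 2 + 8 + 3 + 24 + 24 + 3 = 100.
100 ÷ 8 = 12.5 beats.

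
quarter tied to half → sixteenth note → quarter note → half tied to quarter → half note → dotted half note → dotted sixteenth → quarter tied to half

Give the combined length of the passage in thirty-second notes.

Express everything in thirty-second notes: quarter tied to half (quarter + half) = 24; sixteenth note = 2; quarter note = 8; half tied to quarter (half + quarter) = 24; half note = 16; dotted half note = 24; dotted sixteenth = 3; quarter tied to half (quarter + half) = 24.
Total: 24 + 2 + 8 + 24 + 16 + 24 + 3 + 24 = 125 thirty-second notes.

125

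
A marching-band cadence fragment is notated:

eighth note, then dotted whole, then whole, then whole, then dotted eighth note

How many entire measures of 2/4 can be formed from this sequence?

One bar of 2/4 = 8 sixteenth notes.
Working in sixteenth notes: eighth note = 2; dotted whole = 24; whole = 16; whole = 16; dotted eighth note = 3.
Sum: 2 + 24 + 16 + 16 + 3 = 61.
61 ÷ 8 = 7 complete bars with 5 left over.

7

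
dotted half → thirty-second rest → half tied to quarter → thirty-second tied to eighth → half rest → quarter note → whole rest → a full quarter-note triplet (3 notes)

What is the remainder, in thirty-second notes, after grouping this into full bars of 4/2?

One bar of 4/2 = 64 thirty-second notes.
Express everything in thirty-second notes: dotted half = 24; thirty-second rest = 1; half tied to quarter (half + quarter) = 24; thirty-second tied to eighth (thirty-second + eighth) = 5; half rest = 16; quarter note = 8; whole rest = 32; a full quarter-note triplet (3 notes) (three triplet quarters span one half) = 16.
Total: 24 + 1 + 24 + 5 + 16 + 8 + 32 + 16 = 126.
126 ÷ 64 = 1 complete bar with 62 thirty-second notes remaining.

62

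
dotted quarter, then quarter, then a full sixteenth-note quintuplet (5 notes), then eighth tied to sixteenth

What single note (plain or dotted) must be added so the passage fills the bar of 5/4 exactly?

dotted eighth note

The bar of 5/4 = 20 sixteenth notes.
Express everything in sixteenth notes: dotted quarter = 6; quarter = 4; a full sixteenth-note quintuplet (5 notes) (five quintuplet sixteenths span one quarter) = 4; eighth tied to sixteenth (eighth + sixteenth) = 3.
Total: 6 + 4 + 4 + 3 = 17.
Remaining: 20 − 17 = 3 sixteenth notes, which is a dotted eighth note.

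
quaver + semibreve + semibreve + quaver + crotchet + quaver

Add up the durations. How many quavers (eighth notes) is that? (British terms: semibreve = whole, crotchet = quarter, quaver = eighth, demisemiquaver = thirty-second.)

21

Each duration in eighth notes: quaver = 1; semibreve = 8; semibreve = 8; quaver = 1; crotchet = 2; quaver = 1.
Total: 1 + 8 + 8 + 1 + 2 + 1 = 21 eighth notes.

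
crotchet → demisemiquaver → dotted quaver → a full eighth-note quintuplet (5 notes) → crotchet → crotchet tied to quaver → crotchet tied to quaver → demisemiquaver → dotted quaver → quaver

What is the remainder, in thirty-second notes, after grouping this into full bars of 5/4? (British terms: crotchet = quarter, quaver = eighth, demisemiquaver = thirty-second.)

34

One bar of 5/4 = 40 thirty-second notes.
Each duration in thirty-second notes: crotchet = 8; demisemiquaver = 1; dotted quaver = 6; a full eighth-note quintuplet (5 notes) (five quintuplet eighths span one half) = 16; crotchet = 8; crotchet tied to quaver (crotchet + quaver) = 12; crotchet tied to quaver (crotchet + quaver) = 12; demisemiquaver = 1; dotted quaver = 6; quaver = 4.
Altogether 8 + 1 + 6 + 16 + 8 + 12 + 12 + 1 + 6 + 4 = 74.
74 ÷ 40 = 1 complete bar with 34 thirty-second notes remaining.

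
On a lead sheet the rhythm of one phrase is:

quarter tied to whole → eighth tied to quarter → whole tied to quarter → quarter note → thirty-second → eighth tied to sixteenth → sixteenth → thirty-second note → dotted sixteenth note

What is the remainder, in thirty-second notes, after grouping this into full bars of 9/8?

One bar of 9/8 = 36 thirty-second notes.
Each duration in thirty-second notes: quarter tied to whole (quarter + whole) = 40; eighth tied to quarter (eighth + quarter) = 12; whole tied to quarter (whole + quarter) = 40; quarter note = 8; thirty-second = 1; eighth tied to sixteenth (eighth + sixteenth) = 6; sixteenth = 2; thirty-second note = 1; dotted sixteenth note = 3.
Total: 40 + 12 + 40 + 8 + 1 + 6 + 2 + 1 + 3 = 113.
113 ÷ 36 = 3 complete bars with 5 thirty-second notes remaining.

5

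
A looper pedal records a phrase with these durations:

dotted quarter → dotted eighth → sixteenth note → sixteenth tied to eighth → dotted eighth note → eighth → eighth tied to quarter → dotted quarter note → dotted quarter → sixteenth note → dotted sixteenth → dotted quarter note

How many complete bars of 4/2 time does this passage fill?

One bar of 4/2 = 64 thirty-second notes.
Convert each value to thirty-second notes: dotted quarter = 12; dotted eighth = 6; sixteenth note = 2; sixteenth tied to eighth (sixteenth + eighth) = 6; dotted eighth note = 6; eighth = 4; eighth tied to quarter (eighth + quarter) = 12; dotted quarter note = 12; dotted quarter = 12; sixteenth note = 2; dotted sixteenth = 3; dotted quarter note = 12.
Altogether 12 + 6 + 2 + 6 + 6 + 4 + 12 + 12 + 12 + 2 + 3 + 12 = 89.
89 ÷ 64 = 1 complete bar with 25 left over.

1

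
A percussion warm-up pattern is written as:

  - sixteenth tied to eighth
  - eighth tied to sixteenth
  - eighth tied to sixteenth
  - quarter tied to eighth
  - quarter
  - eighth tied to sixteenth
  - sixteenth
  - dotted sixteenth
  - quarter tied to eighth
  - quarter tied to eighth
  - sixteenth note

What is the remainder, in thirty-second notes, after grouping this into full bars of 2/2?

11

One bar of 2/2 = 32 thirty-second notes.
Each duration in thirty-second notes: sixteenth tied to eighth (sixteenth + eighth) = 6; eighth tied to sixteenth (eighth + sixteenth) = 6; eighth tied to sixteenth (eighth + sixteenth) = 6; quarter tied to eighth (quarter + eighth) = 12; quarter = 8; eighth tied to sixteenth (eighth + sixteenth) = 6; sixteenth = 2; dotted sixteenth = 3; quarter tied to eighth (quarter + eighth) = 12; quarter tied to eighth (quarter + eighth) = 12; sixteenth note = 2.
Sum: 6 + 6 + 6 + 12 + 8 + 6 + 2 + 3 + 12 + 12 + 2 = 75.
75 ÷ 32 = 2 complete bars with 11 thirty-second notes remaining.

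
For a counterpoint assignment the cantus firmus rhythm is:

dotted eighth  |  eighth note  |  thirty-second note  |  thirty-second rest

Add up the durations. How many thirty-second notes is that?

12

Convert each value to thirty-second notes: dotted eighth = 6; eighth note = 4; thirty-second note = 1; thirty-second rest = 1.
Altogether 6 + 4 + 1 + 1 = 12 thirty-second notes.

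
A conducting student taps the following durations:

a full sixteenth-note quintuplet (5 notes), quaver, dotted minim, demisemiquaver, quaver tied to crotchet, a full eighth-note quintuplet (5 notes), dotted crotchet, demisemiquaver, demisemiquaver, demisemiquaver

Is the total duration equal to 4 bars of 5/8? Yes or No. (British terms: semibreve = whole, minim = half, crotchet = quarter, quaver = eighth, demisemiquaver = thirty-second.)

Yes

One bar of 5/8 = 20 thirty-second notes, so 4 bars = 80.
Working in thirty-second notes: a full sixteenth-note quintuplet (5 notes) (five quintuplet sixteenths span one quarter) = 8; quaver = 4; dotted minim = 24; demisemiquaver = 1; quaver tied to crotchet (quaver + crotchet) = 12; a full eighth-note quintuplet (5 notes) (five quintuplet eighths span one half) = 16; dotted crotchet = 12; demisemiquaver = 1; demisemiquaver = 1; demisemiquaver = 1.
Altogether 8 + 4 + 24 + 1 + 12 + 16 + 12 + 1 + 1 + 1 = 80.
80 equals 80, so the answer is Yes.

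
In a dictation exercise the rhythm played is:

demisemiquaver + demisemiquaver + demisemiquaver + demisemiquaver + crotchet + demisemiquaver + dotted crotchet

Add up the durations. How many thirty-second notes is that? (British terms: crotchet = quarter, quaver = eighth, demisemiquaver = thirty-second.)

Working in thirty-second notes: demisemiquaver = 1; demisemiquaver = 1; demisemiquaver = 1; demisemiquaver = 1; crotchet = 8; demisemiquaver = 1; dotted crotchet = 12.
Sum: 1 + 1 + 1 + 1 + 8 + 1 + 12 = 25 thirty-second notes.

25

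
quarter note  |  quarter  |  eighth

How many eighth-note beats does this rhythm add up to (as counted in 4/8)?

One eighth-note beat = 2 sixteenth notes.
Express everything in sixteenth notes: quarter note = 4; quarter = 4; eighth = 2.
Sum: 4 + 4 + 2 = 10.
10 ÷ 2 = 5 beats.

5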